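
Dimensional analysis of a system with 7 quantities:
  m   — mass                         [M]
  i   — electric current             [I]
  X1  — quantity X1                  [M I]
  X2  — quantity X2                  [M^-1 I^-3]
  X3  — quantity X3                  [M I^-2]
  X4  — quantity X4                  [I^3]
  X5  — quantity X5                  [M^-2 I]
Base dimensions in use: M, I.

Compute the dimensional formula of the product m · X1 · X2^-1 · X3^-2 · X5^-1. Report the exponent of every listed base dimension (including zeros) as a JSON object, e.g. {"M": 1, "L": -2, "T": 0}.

Write exponents as rows M,I / cols m,i,X1,X2,X3,X4,X5:
  M: [ 1  0  1 -1  1  0 -2]
  I: [ 0  1  1 -3 -2  3  1]
  [M]: (1)·1+(1)·1+(-1)·-1+(-2)·1+(-1)·-2 = 3
  [I]: (1)·0+(1)·1+(-1)·-3+(-2)·-2+(-1)·1 = 7
⇒ M^3 I^7

{"M": 3, "I": 7}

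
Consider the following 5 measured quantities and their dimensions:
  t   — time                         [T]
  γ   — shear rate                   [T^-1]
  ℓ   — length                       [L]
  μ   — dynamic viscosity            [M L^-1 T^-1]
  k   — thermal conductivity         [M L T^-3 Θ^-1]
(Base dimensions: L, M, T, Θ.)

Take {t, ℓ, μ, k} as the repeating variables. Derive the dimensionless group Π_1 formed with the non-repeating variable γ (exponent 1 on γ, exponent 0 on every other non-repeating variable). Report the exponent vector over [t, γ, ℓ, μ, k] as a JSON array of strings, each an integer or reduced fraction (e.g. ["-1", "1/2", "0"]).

["1", "1", "0", "0", "0"]

Exponent matrix [L,M,T,Θ] × [t,γ,ℓ,μ,k]:
  L: [ 0  0  1 -1  1]
  M: [ 0  0  0  1  1]
  T: [ 1 -1  0 -1 -3]
  Θ: [ 0  0  0  0 -1]
Echelon form has 4 nonzero rows (pivots: t,ℓ,μ,k)
Pivot set = {t,ℓ,μ,k}, free = {γ}
RREF:
  r0: [   1   -1    0    0    0]
  r1: [   0    0    1    0    0]
  r2: [   0    0    0    1    0]
  r3: [   0    0    0    0    1]
Fix exponent of γ at 1; solve each RREF row for its pivot's exponent:
  r0: exp(t) + (-1)·1 = 0 ⇒ exp(t) = 1
  r1: exp(ℓ) + (0)·1 = 0 ⇒ exp(ℓ) = 0
  r2: exp(μ) + (0)·1 = 0 ⇒ exp(μ) = 0
  r3: exp(k) + (0)·1 = 0 ⇒ exp(k) = 0
Π_1 = t · γ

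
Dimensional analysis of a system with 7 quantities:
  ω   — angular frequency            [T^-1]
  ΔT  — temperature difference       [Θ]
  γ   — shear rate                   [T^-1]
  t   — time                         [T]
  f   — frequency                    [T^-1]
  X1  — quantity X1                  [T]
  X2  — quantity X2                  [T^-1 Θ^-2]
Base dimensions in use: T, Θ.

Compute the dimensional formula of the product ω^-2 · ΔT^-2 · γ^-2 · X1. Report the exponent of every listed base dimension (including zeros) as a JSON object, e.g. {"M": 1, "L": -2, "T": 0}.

{"T": 5, "Θ": -2}

Dimensional matrix (T×Θ by ω×ΔT×γ×t×f×X1×X2):
  T: [-1  0 -1  1 -1  1 -1]
  Θ: [ 0  1  0  0  0  0 -2]
  [T]: (-2)·-1+(-2)·0+(-2)·-1+(1)·1 = 5
  [Θ]: (-2)·0+(-2)·1+(-2)·0+(1)·0 = -2
⇒ T^5 Θ^-2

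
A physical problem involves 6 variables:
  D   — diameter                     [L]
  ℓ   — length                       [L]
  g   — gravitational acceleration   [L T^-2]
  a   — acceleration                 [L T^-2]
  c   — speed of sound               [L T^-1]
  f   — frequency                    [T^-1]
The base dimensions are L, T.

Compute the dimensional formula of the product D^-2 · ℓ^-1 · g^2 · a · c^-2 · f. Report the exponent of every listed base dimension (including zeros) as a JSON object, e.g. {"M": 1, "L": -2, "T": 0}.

{"L": -2, "T": -5}

Write exponents as rows L,T / cols D,ℓ,g,a,c,f:
  L: [ 1  1  1  1  1  0]
  T: [ 0  0 -2 -2 -1 -1]
  [L]: (-2)·1+(-1)·1+(2)·1+(1)·1+(-2)·1+(1)·0 = -2
  [T]: (-2)·0+(-1)·0+(2)·-2+(1)·-2+(-2)·-1+(1)·-1 = -5
⇒ L^-2 T^-5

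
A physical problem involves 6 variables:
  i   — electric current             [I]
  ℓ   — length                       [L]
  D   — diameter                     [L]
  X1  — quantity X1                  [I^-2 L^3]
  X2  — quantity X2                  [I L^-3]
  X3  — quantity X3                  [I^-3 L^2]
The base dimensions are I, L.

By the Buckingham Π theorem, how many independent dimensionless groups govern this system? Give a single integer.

Dimensional matrix (I×L by i×ℓ×D×X1×X2×X3):
  I: [ 1  0  0 -2  1 -3]
  L: [ 0  1  1  3 -3  2]
RREF → pivots at {i,ℓ} ⇒ r = 2
n=6, r=2 ⇒ 4 dimensionless groups

4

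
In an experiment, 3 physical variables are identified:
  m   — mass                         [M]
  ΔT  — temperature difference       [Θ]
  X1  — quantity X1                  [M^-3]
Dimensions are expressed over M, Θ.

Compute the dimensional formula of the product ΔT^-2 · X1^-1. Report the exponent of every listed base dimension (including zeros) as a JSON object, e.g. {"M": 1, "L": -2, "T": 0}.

{"M": 3, "Θ": -2}

Exponent matrix [M,Θ] × [m,ΔT,X1]:
  M: [ 1  0 -3]
  Θ: [ 0  1  0]
  [M]: (-2)·0+(-1)·-3 = 3
  [Θ]: (-2)·1+(-1)·0 = -2
⇒ M^3 Θ^-2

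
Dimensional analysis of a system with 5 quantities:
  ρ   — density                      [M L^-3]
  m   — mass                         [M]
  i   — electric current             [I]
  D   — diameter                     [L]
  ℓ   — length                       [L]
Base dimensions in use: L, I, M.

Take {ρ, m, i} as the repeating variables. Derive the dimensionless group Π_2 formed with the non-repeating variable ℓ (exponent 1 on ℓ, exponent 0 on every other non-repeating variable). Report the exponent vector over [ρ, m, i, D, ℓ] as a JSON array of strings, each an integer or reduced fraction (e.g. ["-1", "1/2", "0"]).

["1/3", "-1/3", "0", "0", "1"]

Exponent matrix [L,I,M] × [ρ,m,i,D,ℓ]:
  L: [-3  0  0  1  1]
  I: [ 0  0  1  0  0]
  M: [ 1  1  0  0  0]
Echelon form has 3 nonzero rows (pivots: ρ,m,i)
Repeat: ρ,m,i; free: D,ℓ
RREF:
  r0: [   1    0    0 -1/3 -1/3]
  r1: [   0    1    0  1/3  1/3]
  r2: [   0    0    1    0    0]
Fix exponent of ℓ at 1, D at 0; solve each RREF row for its pivot's exponent:
  r0: exp(ρ) + (-1/3)·1 = 0 ⇒ exp(ρ) = 1/3
  r1: exp(m) + (1/3)·1 = 0 ⇒ exp(m) = -1/3
  r2: exp(i) + (0)·1 = 0 ⇒ exp(i) = 0
Π_2 = ρ^(1/3) · m^(-1/3) · ℓ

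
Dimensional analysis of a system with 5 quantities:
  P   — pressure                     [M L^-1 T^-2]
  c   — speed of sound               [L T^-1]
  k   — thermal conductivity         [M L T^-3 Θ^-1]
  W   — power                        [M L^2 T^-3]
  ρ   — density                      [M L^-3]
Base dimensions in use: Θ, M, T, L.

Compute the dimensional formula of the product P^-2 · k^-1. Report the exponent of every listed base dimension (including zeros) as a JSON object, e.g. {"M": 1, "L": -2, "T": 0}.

{"Θ": 1, "M": -3, "T": 7, "L": 1}

Exponent matrix [Θ,M,T,L] × [P,c,k,W,ρ]:
  Θ: [ 0  0 -1  0  0]
  M: [ 1  0  1  1  1]
  T: [-2 -1 -3 -3  0]
  L: [-1  1  1  2 -3]
  [Θ]: (-2)·0+(-1)·-1 = 1
  [M]: (-2)·1+(-1)·1 = -3
  [T]: (-2)·-2+(-1)·-3 = 7
  [L]: (-2)·-1+(-1)·1 = 1
⇒ Θ M^-3 T^7 L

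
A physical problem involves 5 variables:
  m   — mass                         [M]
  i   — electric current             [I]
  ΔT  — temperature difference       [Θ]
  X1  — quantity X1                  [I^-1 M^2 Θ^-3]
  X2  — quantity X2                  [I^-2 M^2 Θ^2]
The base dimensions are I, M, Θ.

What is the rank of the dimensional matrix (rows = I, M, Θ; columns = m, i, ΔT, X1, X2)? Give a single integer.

3

Exponent matrix [I,M,Θ] × [m,i,ΔT,X1,X2]:
  I: [ 0  1  0 -1 -2]
  M: [ 1  0  0  2  2]
  Θ: [ 0  0  1 -3  2]
Row reduction gives pivot columns m,i,ΔT; rank = 3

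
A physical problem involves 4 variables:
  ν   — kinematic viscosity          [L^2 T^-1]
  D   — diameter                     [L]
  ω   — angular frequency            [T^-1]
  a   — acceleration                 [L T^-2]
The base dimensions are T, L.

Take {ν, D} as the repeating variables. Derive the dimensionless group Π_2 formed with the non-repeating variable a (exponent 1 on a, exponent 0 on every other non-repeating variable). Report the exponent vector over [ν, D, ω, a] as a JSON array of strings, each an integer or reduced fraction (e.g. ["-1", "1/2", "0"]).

["-2", "3", "0", "1"]

Exponent matrix [T,L] × [ν,D,ω,a]:
  T: [-1  0 -1 -2]
  L: [ 2  1  0  1]
RREF → pivots at {ν,D} ⇒ r = 2
Pivot set = {ν,D}, free = {ω,a}
RREF:
  r0: [   1    0    1    2]
  r1: [   0    1   -2   -3]
Fix exponent of a at 1, ω at 0; solve each RREF row for its pivot's exponent:
  r0: exp(ν) + (2)·1 = 0 ⇒ exp(ν) = -2
  r1: exp(D) + (-3)·1 = 0 ⇒ exp(D) = 3
Π_2 = ν^-2 · D^3 · a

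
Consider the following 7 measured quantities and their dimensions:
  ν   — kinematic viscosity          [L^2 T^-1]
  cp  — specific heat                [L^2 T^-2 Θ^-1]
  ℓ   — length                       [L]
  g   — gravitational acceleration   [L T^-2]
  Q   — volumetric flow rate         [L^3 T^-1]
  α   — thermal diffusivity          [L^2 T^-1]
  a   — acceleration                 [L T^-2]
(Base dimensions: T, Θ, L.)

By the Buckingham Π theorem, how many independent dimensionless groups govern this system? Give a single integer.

4

Write exponents as rows T,Θ,L / cols ν,cp,ℓ,g,Q,α,a:
  T: [-1 -2  0 -2 -1 -1 -2]
  Θ: [ 0 -1  0  0  0  0  0]
  L: [ 2  2  1  1  3  2  1]
RREF → pivots at {ν,cp,ℓ} ⇒ r = 3
n=7, r=3 ⇒ 4 dimensionless groups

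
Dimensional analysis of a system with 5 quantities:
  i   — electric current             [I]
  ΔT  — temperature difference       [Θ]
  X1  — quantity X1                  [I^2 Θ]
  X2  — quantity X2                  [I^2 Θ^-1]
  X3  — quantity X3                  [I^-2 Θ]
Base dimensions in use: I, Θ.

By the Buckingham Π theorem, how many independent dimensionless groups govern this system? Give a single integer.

3

Exponent matrix [I,Θ] × [i,ΔT,X1,X2,X3]:
  I: [ 1  0  2  2 -2]
  Θ: [ 0  1  1 -1  1]
Echelon form has 2 nonzero rows (pivots: i,ΔT)
5 vars − rank 2 = 3 Π groups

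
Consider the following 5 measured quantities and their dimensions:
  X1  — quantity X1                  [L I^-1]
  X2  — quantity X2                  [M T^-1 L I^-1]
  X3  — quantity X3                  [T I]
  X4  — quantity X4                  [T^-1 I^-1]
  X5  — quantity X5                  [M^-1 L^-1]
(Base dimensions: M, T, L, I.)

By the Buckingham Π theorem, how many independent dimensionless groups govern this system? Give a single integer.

2

Exponent matrix [M,T,L,I] × [X1,X2,X3,X4,X5]:
  M: [ 0  1  0  0 -1]
  T: [ 0 -1  1 -1  0]
  L: [ 1  1  0  0 -1]
  I: [-1 -1  1 -1  0]
RREF → pivots at {X1,X2,X3} ⇒ r = 3
n=5, r=3 ⇒ 2 dimensionless groups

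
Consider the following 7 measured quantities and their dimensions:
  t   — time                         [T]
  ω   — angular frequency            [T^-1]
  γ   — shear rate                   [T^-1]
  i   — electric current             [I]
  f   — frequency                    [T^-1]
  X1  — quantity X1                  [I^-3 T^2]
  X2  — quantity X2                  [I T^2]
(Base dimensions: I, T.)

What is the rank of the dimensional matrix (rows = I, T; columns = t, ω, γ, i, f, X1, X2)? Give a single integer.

Dimensional matrix (I×T by t×ω×γ×i×f×X1×X2):
  I: [ 0  0  0  1  0 -3  1]
  T: [ 1 -1 -1  0 -1  2  2]
Row reduction gives pivot columns t,i; rank = 2

2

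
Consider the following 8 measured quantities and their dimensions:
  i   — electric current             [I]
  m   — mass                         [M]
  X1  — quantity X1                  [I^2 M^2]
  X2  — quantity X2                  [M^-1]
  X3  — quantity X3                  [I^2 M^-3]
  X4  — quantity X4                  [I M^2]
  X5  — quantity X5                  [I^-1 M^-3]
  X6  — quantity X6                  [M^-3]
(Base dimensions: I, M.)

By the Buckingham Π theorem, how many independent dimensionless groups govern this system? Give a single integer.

Exponent matrix [I,M] × [i,m,X1,X2,X3,X4,X5,X6]:
  I: [ 1  0  2  0  2  1 -1  0]
  M: [ 0  1  2 -1 -3  2 -3 -3]
RREF → pivots at {i,m} ⇒ r = 2
n=8, r=2 ⇒ 6 dimensionless groups

6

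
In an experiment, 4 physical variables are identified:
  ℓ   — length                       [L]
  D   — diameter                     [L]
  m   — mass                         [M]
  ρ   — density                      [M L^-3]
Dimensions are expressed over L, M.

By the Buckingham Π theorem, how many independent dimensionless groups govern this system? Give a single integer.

2

Dimensional matrix (L×M by ℓ×D×m×ρ):
  L: [ 1  1  0 -3]
  M: [ 0  0  1  1]
Echelon form has 2 nonzero rows (pivots: ℓ,m)
4 vars − rank 2 = 2 Π groups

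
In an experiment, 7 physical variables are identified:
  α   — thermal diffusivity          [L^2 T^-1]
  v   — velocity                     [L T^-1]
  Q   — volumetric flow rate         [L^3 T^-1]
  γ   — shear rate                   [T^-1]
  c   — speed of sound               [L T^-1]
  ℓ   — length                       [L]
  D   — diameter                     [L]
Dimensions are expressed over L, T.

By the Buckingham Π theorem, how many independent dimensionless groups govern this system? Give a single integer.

5

Dimensional matrix (L×T by α×v×Q×γ×c×ℓ×D):
  L: [ 2  1  3  0  1  1  1]
  T: [-1 -1 -1 -1 -1  0  0]
Row reduction gives pivot columns α,v; rank = 2
7 vars − rank 2 = 5 Π groups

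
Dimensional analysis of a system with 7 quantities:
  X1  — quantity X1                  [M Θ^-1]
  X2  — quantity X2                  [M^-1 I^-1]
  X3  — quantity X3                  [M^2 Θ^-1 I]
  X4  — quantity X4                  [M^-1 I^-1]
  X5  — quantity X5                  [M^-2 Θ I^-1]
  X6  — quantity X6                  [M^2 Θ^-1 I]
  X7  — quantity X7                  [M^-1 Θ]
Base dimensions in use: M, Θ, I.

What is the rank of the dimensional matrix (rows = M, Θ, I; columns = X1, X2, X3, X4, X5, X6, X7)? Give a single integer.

Exponent matrix [M,Θ,I] × [X1,X2,X3,X4,X5,X6,X7]:
  M: [ 1 -1  2 -1 -2  2 -1]
  Θ: [-1  0 -1  0  1 -1  1]
  I: [ 0 -1  1 -1 -1  1  0]
Echelon form has 2 nonzero rows (pivots: X1,X2)

2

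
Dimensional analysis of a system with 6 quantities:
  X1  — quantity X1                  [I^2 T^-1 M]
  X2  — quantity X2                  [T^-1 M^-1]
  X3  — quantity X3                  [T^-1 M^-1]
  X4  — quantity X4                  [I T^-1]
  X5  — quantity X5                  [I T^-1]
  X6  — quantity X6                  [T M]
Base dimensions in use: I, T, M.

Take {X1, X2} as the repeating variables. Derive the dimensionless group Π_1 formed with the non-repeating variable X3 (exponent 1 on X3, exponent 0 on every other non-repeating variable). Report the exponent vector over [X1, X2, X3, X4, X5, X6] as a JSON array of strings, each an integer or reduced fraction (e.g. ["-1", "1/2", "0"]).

Dimensional matrix (I×T×M by X1×X2×X3×X4×X5×X6):
  I: [ 2  0  0  1  1  0]
  T: [-1 -1 -1 -1 -1  1]
  M: [ 1 -1 -1  0  0  1]
RREF → pivots at {X1,X2} ⇒ r = 2
Pivot set = {X1,X2}, free = {X3,X4,X5,X6}
RREF:
  r0: [   1    0    0  1/2  1/2    0]
  r1: [   0    1    1  1/2  1/2   -1]
  r2: [   0    0    0    0    0    0]
Fix exponent of X3 at 1, X4 at 0, X5 at 0, X6 at 0; solve each RREF row for its pivot's exponent:
  r0: exp(X1) + (0)·1 = 0 ⇒ exp(X1) = 0
  r1: exp(X2) + (1)·1 = 0 ⇒ exp(X2) = -1
Π_1 = X2^-1 · X3

["0", "-1", "1", "0", "0", "0"]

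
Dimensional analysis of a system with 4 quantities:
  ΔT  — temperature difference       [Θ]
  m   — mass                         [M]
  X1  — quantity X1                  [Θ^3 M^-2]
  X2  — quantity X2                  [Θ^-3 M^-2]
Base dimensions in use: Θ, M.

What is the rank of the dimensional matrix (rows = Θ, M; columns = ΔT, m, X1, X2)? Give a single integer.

Dimensional matrix (Θ×M by ΔT×m×X1×X2):
  Θ: [ 1  0  3 -3]
  M: [ 0  1 -2 -2]
RREF → pivots at {ΔT,m} ⇒ r = 2

2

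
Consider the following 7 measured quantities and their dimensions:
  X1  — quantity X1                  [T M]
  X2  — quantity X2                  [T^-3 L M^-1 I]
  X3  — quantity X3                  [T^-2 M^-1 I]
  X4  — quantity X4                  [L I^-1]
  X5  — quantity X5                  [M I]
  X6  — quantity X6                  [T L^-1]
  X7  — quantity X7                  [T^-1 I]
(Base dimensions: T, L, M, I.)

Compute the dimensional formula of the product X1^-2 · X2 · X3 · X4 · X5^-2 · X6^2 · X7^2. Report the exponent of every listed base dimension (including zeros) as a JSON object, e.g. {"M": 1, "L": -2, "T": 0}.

Dimensional matrix (T×L×M×I by X1×X2×X3×X4×X5×X6×X7):
  T: [ 1 -3 -2  0  0  1 -1]
  L: [ 0  1  0  1  0 -1  0]
  M: [ 1 -1 -1  0  1  0  0]
  I: [ 0  1  1 -1  1  0  1]
  [T]: (-2)·1+(1)·-3+(1)·-2+(1)·0+(-2)·0+(2)·1+(2)·-1 = -7
  [L]: (-2)·0+(1)·1+(1)·0+(1)·1+(-2)·0+(2)·-1+(2)·0 = 0
  [M]: (-2)·1+(1)·-1+(1)·-1+(1)·0+(-2)·1+(2)·0+(2)·0 = -6
  [I]: (-2)·0+(1)·1+(1)·1+(1)·-1+(-2)·1+(2)·0+(2)·1 = 1
⇒ T^-7 M^-6 I

{"T": -7, "L": 0, "M": -6, "I": 1}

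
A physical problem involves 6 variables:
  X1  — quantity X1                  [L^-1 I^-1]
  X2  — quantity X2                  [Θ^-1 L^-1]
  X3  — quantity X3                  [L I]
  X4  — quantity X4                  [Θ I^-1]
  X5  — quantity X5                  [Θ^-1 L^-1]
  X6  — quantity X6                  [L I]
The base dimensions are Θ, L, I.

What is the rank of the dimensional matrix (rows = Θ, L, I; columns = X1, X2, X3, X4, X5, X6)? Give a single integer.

2

Write exponents as rows Θ,L,I / cols X1,X2,X3,X4,X5,X6:
  Θ: [ 0 -1  0  1 -1  0]
  L: [-1 -1  1  0 -1  1]
  I: [-1  0  1 -1  0  1]
RREF → pivots at {X1,X2} ⇒ r = 2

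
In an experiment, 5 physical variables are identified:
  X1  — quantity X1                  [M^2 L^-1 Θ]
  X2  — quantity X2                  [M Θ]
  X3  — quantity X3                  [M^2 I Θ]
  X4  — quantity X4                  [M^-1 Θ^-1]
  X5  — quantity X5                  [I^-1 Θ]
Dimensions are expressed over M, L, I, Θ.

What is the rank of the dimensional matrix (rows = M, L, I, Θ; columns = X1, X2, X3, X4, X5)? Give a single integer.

3

Dimensional matrix (M×L×I×Θ by X1×X2×X3×X4×X5):
  M: [ 2  1  2 -1  0]
  L: [-1  0  0  0  0]
  I: [ 0  0  1  0 -1]
  Θ: [ 1  1  1 -1  1]
Row reduction gives pivot columns X1,X2,X3; rank = 3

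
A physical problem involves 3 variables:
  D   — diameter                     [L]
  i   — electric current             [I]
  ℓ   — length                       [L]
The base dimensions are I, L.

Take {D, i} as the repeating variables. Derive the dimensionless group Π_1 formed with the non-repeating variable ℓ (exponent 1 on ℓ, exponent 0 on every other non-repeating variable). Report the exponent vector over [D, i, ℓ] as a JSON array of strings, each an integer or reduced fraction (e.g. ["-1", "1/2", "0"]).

Exponent matrix [I,L] × [D,i,ℓ]:
  I: [ 0  1  0]
  L: [ 1  0  1]
RREF → pivots at {D,i} ⇒ r = 2
Pivot set = {D,i}, free = {ℓ}
RREF:
  r0: [   1    0    1]
  r1: [   0    1    0]
Fix exponent of ℓ at 1; solve each RREF row for its pivot's exponent:
  r0: exp(D) + (1)·1 = 0 ⇒ exp(D) = -1
  r1: exp(i) + (0)·1 = 0 ⇒ exp(i) = 0
Π_1 = D^-1 · ℓ

["-1", "0", "1"]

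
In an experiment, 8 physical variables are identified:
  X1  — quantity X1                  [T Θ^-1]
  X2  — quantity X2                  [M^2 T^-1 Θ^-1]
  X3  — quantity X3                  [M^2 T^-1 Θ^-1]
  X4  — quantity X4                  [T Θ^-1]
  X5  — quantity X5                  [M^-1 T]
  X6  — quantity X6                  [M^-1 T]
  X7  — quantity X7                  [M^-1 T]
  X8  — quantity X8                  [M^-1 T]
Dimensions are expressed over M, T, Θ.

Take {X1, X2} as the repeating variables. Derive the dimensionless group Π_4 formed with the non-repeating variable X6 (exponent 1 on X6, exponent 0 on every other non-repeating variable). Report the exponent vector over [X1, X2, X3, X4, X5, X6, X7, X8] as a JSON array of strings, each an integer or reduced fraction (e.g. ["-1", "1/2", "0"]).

["-1/2", "1/2", "0", "0", "0", "1", "0", "0"]

Write exponents as rows M,T,Θ / cols X1,X2,X3,X4,X5,X6,X7,X8:
  M: [ 0  2  2  0 -1 -1 -1 -1]
  T: [ 1 -1 -1  1  1  1  1  1]
  Θ: [-1 -1 -1 -1  0  0  0  0]
Row reduction gives pivot columns X1,X2; rank = 2
Repeat: X1,X2; free: X3,X4,X5,X6,X7,X8
RREF:
  r0: [   1    0    0    1  1/2  1/2  1/2  1/2]
  r1: [   0    1    1    0 -1/2 -1/2 -1/2 -1/2]
  r2: [   0    0    0    0    0    0    0    0]
Fix exponent of X6 at 1, X3 at 0, X4 at 0, X5 at 0, X7 at 0, X8 at 0; solve each RREF row for its pivot's exponent:
  r0: exp(X1) + (1/2)·1 = 0 ⇒ exp(X1) = -1/2
  r1: exp(X2) + (-1/2)·1 = 0 ⇒ exp(X2) = 1/2
Π_4 = X1^(-1/2) · X2^(1/2) · X6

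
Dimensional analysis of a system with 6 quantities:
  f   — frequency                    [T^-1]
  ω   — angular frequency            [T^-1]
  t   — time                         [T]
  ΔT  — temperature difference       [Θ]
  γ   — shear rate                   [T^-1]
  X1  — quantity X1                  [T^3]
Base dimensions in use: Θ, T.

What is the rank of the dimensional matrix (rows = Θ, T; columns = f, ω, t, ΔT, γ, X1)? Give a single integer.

Exponent matrix [Θ,T] × [f,ω,t,ΔT,γ,X1]:
  Θ: [ 0  0  0  1  0  0]
  T: [-1 -1  1  0 -1  3]
RREF → pivots at {f,ΔT} ⇒ r = 2

2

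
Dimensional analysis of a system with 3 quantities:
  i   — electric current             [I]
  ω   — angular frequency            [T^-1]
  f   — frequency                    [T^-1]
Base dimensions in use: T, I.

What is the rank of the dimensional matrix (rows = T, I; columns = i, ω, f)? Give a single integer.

Dimensional matrix (T×I by i×ω×f):
  T: [ 0 -1 -1]
  I: [ 1  0  0]
RREF → pivots at {i,ω} ⇒ r = 2

2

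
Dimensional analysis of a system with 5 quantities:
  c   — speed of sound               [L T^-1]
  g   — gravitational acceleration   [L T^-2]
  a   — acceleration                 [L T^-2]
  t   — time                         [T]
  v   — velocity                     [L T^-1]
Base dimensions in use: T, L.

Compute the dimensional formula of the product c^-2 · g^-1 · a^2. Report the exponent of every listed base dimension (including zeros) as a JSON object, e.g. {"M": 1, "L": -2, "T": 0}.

{"T": 0, "L": -1}

Exponent matrix [T,L] × [c,g,a,t,v]:
  T: [-1 -2 -2  1 -1]
  L: [ 1  1  1  0  1]
  [T]: (-2)·-1+(-1)·-2+(2)·-2 = 0
  [L]: (-2)·1+(-1)·1+(2)·1 = -1
⇒ L^-1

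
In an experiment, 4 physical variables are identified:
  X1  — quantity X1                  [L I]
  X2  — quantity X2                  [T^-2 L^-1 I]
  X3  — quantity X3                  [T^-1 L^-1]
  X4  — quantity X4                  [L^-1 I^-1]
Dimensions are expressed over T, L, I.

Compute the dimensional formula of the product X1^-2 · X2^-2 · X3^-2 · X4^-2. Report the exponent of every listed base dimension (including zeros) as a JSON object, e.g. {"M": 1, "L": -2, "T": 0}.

{"T": 6, "L": 4, "I": -2}

Write exponents as rows T,L,I / cols X1,X2,X3,X4:
  T: [ 0 -2 -1  0]
  L: [ 1 -1 -1 -1]
  I: [ 1  1  0 -1]
  [T]: (-2)·0+(-2)·-2+(-2)·-1+(-2)·0 = 6
  [L]: (-2)·1+(-2)·-1+(-2)·-1+(-2)·-1 = 4
  [I]: (-2)·1+(-2)·1+(-2)·0+(-2)·-1 = -2
⇒ T^6 L^4 I^-2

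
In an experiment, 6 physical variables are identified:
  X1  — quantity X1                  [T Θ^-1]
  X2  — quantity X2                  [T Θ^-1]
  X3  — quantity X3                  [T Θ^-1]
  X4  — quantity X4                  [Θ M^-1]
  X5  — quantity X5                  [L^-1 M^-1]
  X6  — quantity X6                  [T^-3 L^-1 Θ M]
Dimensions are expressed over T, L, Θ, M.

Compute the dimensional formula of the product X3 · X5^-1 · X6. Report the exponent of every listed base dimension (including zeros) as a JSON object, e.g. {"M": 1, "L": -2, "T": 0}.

{"T": -2, "L": 0, "Θ": 0, "M": 2}

Write exponents as rows T,L,Θ,M / cols X1,X2,X3,X4,X5,X6:
  T: [ 1  1  1  0  0 -3]
  L: [ 0  0  0  0 -1 -1]
  Θ: [-1 -1 -1  1  0  1]
  M: [ 0  0  0 -1 -1  1]
  [T]: (1)·1+(-1)·0+(1)·-3 = -2
  [L]: (1)·0+(-1)·-1+(1)·-1 = 0
  [Θ]: (1)·-1+(-1)·0+(1)·1 = 0
  [M]: (1)·0+(-1)·-1+(1)·1 = 2
⇒ T^-2 M^2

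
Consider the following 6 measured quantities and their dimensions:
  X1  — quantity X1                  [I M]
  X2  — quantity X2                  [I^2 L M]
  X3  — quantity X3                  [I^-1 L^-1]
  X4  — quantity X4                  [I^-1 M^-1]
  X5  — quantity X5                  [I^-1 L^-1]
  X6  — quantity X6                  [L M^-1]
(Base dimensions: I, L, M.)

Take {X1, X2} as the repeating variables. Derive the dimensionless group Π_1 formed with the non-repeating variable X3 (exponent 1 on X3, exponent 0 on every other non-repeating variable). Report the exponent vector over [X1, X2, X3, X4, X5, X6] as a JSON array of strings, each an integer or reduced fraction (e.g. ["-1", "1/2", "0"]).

Exponent matrix [I,L,M] × [X1,X2,X3,X4,X5,X6]:
  I: [ 1  2 -1 -1 -1  0]
  L: [ 0  1 -1  0 -1  1]
  M: [ 1  1  0 -1  0 -1]
RREF → pivots at {X1,X2} ⇒ r = 2
Repeat: X1,X2; free: X3,X4,X5,X6
RREF:
  r0: [   1    0    1   -1    1   -2]
  r1: [   0    1   -1    0   -1    1]
  r2: [   0    0    0    0    0    0]
Fix exponent of X3 at 1, X4 at 0, X5 at 0, X6 at 0; solve each RREF row for its pivot's exponent:
  r0: exp(X1) + (1)·1 = 0 ⇒ exp(X1) = -1
  r1: exp(X2) + (-1)·1 = 0 ⇒ exp(X2) = 1
Π_1 = X1^-1 · X2 · X3

["-1", "1", "1", "0", "0", "0"]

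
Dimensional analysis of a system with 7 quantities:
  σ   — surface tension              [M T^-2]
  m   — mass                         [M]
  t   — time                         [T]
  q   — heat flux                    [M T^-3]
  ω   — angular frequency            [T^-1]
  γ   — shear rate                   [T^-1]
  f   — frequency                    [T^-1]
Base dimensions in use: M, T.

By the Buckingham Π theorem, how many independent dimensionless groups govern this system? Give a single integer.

Write exponents as rows M,T / cols σ,m,t,q,ω,γ,f:
  M: [ 1  1  0  1  0  0  0]
  T: [-2  0  1 -3 -1 -1 -1]
Row reduction gives pivot columns σ,m; rank = 2
Π count = n − r = 7 − 2 = 5

5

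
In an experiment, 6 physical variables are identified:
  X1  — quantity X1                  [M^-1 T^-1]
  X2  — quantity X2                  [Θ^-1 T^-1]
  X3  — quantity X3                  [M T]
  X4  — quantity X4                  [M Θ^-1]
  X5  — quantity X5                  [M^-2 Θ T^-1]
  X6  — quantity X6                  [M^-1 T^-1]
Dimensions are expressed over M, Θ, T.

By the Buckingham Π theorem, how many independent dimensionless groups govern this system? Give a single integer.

Exponent matrix [M,Θ,T] × [X1,X2,X3,X4,X5,X6]:
  M: [-1  0  1  1 -2 -1]
  Θ: [ 0 -1  0 -1  1  0]
  T: [-1 -1  1  0 -1 -1]
RREF → pivots at {X1,X2} ⇒ r = 2
Π count = n − r = 6 − 2 = 4

4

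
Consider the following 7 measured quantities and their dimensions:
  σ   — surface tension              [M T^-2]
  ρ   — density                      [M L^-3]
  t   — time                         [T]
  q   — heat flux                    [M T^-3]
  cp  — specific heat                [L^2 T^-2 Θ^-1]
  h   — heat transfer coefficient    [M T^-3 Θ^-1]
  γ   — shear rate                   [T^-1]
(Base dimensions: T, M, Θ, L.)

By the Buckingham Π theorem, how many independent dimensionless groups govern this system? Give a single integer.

3

Write exponents as rows T,M,Θ,L / cols σ,ρ,t,q,cp,h,γ:
  T: [-2  0  1 -3 -2 -3 -1]
  M: [ 1  1  0  1  0  1  0]
  Θ: [ 0  0  0  0 -1 -1  0]
  L: [ 0 -3  0  0  2  0  0]
RREF → pivots at {σ,ρ,t,cp} ⇒ r = 4
Π count = n − r = 7 − 4 = 3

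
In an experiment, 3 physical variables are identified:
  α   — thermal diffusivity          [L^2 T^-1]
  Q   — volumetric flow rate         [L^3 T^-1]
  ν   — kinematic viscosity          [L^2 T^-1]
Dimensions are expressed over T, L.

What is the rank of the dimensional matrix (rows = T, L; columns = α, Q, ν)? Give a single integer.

Dimensional matrix (T×L by α×Q×ν):
  T: [-1 -1 -1]
  L: [ 2  3  2]
Echelon form has 2 nonzero rows (pivots: α,Q)

2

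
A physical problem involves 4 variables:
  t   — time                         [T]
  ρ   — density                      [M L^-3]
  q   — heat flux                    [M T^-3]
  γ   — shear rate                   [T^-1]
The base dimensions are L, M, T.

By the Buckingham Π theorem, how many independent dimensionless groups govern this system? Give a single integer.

Dimensional matrix (L×M×T by t×ρ×q×γ):
  L: [ 0 -3  0  0]
  M: [ 0  1  1  0]
  T: [ 1  0 -3 -1]
Row reduction gives pivot columns t,ρ,q; rank = 3
Π count = n − r = 4 − 3 = 1

1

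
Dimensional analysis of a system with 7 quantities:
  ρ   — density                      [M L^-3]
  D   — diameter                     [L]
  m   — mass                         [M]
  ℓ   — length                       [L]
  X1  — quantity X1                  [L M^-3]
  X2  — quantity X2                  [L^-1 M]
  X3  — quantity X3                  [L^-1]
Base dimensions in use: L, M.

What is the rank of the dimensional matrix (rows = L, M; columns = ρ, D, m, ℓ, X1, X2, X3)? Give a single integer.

2

Dimensional matrix (L×M by ρ×D×m×ℓ×X1×X2×X3):
  L: [-3  1  0  1  1 -1 -1]
  M: [ 1  0  1  0 -3  1  0]
Row reduction gives pivot columns ρ,D; rank = 2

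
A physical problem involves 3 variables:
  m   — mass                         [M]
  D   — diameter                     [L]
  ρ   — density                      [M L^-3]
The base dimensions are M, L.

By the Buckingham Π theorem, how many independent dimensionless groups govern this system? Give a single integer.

1

Exponent matrix [M,L] × [m,D,ρ]:
  M: [ 1  0  1]
  L: [ 0  1 -3]
Row reduction gives pivot columns m,D; rank = 2
n=3, r=2 ⇒ 1 dimensionless group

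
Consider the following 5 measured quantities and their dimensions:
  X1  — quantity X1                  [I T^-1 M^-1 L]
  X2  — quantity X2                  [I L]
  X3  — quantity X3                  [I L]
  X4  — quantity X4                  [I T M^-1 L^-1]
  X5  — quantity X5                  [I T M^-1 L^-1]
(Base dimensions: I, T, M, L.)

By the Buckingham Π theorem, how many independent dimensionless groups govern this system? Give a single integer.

2

Exponent matrix [I,T,M,L] × [X1,X2,X3,X4,X5]:
  I: [ 1  1  1  1  1]
  T: [-1  0  0  1  1]
  M: [-1  0  0 -1 -1]
  L: [ 1  1  1 -1 -1]
Echelon form has 3 nonzero rows (pivots: X1,X2,X4)
n=5, r=3 ⇒ 2 dimensionless groups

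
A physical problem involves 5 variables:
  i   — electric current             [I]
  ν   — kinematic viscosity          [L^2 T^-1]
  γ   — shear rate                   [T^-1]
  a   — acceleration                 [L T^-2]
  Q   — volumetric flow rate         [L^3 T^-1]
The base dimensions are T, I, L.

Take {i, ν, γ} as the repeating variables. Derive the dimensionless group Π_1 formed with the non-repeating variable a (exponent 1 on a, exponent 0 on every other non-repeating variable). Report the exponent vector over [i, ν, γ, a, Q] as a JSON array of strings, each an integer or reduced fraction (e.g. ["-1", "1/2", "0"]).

["0", "-1/2", "-3/2", "1", "0"]

Exponent matrix [T,I,L] × [i,ν,γ,a,Q]:
  T: [ 0 -1 -1 -2 -1]
  I: [ 1  0  0  0  0]
  L: [ 0  2  0  1  3]
Echelon form has 3 nonzero rows (pivots: i,ν,γ)
Repeat: i,ν,γ; free: a,Q
RREF:
  r0: [   1    0    0    0    0]
  r1: [   0    1    0  1/2  3/2]
  r2: [   0    0    1  3/2 -1/2]
Fix exponent of a at 1, Q at 0; solve each RREF row for its pivot's exponent:
  r0: exp(i) + (0)·1 = 0 ⇒ exp(i) = 0
  r1: exp(ν) + (1/2)·1 = 0 ⇒ exp(ν) = -1/2
  r2: exp(γ) + (3/2)·1 = 0 ⇒ exp(γ) = -3/2
Π_1 = ν^(-1/2) · γ^(-3/2) · a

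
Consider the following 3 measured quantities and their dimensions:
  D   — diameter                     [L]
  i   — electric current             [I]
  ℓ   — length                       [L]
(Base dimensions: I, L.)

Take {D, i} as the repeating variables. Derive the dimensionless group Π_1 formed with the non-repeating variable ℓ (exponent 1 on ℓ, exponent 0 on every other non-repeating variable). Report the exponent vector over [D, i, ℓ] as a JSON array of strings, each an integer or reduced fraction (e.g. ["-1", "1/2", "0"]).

["-1", "0", "1"]

Exponent matrix [I,L] × [D,i,ℓ]:
  I: [ 0  1  0]
  L: [ 1  0  1]
RREF → pivots at {D,i} ⇒ r = 2
Repeat: D,i; free: ℓ
RREF:
  r0: [   1    0    1]
  r1: [   0    1    0]
Fix exponent of ℓ at 1; solve each RREF row for its pivot's exponent:
  r0: exp(D) + (1)·1 = 0 ⇒ exp(D) = -1
  r1: exp(i) + (0)·1 = 0 ⇒ exp(i) = 0
Π_1 = D^-1 · ℓ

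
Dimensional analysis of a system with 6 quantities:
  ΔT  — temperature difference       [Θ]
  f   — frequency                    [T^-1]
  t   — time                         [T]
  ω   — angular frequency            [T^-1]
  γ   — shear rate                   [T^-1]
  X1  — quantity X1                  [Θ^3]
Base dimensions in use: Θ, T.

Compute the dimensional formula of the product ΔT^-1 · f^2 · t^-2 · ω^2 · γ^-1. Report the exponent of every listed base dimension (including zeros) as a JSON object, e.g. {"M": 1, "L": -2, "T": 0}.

{"Θ": -1, "T": -5}

Dimensional matrix (Θ×T by ΔT×f×t×ω×γ×X1):
  Θ: [ 1  0  0  0  0  3]
  T: [ 0 -1  1 -1 -1  0]
  [Θ]: (-1)·1+(2)·0+(-2)·0+(2)·0+(-1)·0 = -1
  [T]: (-1)·0+(2)·-1+(-2)·1+(2)·-1+(-1)·-1 = -5
⇒ Θ^-1 T^-5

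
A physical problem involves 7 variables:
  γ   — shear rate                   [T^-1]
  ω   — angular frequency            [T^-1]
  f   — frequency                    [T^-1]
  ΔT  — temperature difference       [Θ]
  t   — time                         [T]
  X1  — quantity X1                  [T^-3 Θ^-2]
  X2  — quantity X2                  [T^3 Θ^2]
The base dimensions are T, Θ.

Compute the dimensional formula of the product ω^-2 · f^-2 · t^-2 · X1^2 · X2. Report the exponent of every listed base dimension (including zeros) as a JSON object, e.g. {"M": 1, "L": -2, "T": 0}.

{"T": -1, "Θ": -2}

Dimensional matrix (T×Θ by γ×ω×f×ΔT×t×X1×X2):
  T: [-1 -1 -1  0  1 -3  3]
  Θ: [ 0  0  0  1  0 -2  2]
  [T]: (-2)·-1+(-2)·-1+(-2)·1+(2)·-3+(1)·3 = -1
  [Θ]: (-2)·0+(-2)·0+(-2)·0+(2)·-2+(1)·2 = -2
⇒ T^-1 Θ^-2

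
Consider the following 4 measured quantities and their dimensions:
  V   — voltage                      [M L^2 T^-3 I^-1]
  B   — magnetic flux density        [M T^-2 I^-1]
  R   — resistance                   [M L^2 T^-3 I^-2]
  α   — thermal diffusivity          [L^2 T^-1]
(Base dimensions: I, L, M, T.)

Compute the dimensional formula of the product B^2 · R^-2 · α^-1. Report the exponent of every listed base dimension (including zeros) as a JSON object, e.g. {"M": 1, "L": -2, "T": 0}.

Write exponents as rows I,L,M,T / cols V,B,R,α:
  I: [-1 -1 -2  0]
  L: [ 2  0  2  2]
  M: [ 1  1  1  0]
  T: [-3 -2 -3 -1]
  [I]: (2)·-1+(-2)·-2+(-1)·0 = 2
  [L]: (2)·0+(-2)·2+(-1)·2 = -6
  [M]: (2)·1+(-2)·1+(-1)·0 = 0
  [T]: (2)·-2+(-2)·-3+(-1)·-1 = 3
⇒ I^2 L^-6 T^3

{"I": 2, "L": -6, "M": 0, "T": 3}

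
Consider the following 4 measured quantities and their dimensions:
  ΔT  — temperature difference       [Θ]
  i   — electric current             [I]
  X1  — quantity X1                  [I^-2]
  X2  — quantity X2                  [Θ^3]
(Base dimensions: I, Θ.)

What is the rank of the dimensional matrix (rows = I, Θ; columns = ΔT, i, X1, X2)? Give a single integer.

Dimensional matrix (I×Θ by ΔT×i×X1×X2):
  I: [ 0  1 -2  0]
  Θ: [ 1  0  0  3]
RREF → pivots at {ΔT,i} ⇒ r = 2

2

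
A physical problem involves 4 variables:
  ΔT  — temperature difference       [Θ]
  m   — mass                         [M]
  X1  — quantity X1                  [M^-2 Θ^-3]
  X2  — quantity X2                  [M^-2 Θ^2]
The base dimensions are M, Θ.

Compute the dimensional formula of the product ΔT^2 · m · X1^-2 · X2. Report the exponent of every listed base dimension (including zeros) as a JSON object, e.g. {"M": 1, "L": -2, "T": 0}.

Write exponents as rows M,Θ / cols ΔT,m,X1,X2:
  M: [ 0  1 -2 -2]
  Θ: [ 1  0 -3  2]
  [M]: (2)·0+(1)·1+(-2)·-2+(1)·-2 = 3
  [Θ]: (2)·1+(1)·0+(-2)·-3+(1)·2 = 10
⇒ M^3 Θ^10

{"M": 3, "Θ": 10}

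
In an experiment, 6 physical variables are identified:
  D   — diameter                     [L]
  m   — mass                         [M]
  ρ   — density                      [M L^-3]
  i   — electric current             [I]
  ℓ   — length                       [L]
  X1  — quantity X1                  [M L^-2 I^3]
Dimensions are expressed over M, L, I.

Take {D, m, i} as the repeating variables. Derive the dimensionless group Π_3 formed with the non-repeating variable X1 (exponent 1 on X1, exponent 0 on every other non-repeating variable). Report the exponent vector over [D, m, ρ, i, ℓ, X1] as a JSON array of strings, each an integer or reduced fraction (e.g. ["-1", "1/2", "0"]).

["2", "-1", "0", "-3", "0", "1"]

Dimensional matrix (M×L×I by D×m×ρ×i×ℓ×X1):
  M: [ 0  1  1  0  0  1]
  L: [ 1  0 -3  0  1 -2]
  I: [ 0  0  0  1  0  3]
RREF → pivots at {D,m,i} ⇒ r = 3
Pivot set = {D,m,i}, free = {ρ,ℓ,X1}
RREF:
  r0: [   1    0   -3    0    1   -2]
  r1: [   0    1    1    0    0    1]
  r2: [   0    0    0    1    0    3]
Fix exponent of X1 at 1, ρ at 0, ℓ at 0; solve each RREF row for its pivot's exponent:
  r0: exp(D) + (-2)·1 = 0 ⇒ exp(D) = 2
  r1: exp(m) + (1)·1 = 0 ⇒ exp(m) = -1
  r2: exp(i) + (3)·1 = 0 ⇒ exp(i) = -3
Π_3 = D^2 · m^-1 · i^-3 · X1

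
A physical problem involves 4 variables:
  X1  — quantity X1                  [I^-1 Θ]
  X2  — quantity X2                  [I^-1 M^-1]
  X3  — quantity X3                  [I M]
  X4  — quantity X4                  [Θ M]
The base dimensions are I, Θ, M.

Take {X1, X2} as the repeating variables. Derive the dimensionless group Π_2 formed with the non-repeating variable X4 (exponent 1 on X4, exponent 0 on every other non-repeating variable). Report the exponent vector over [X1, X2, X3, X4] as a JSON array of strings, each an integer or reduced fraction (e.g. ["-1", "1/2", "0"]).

["-1", "1", "0", "1"]

Dimensional matrix (I×Θ×M by X1×X2×X3×X4):
  I: [-1 -1  1  0]
  Θ: [ 1  0  0  1]
  M: [ 0 -1  1  1]
RREF → pivots at {X1,X2} ⇒ r = 2
Repeat: X1,X2; free: X3,X4
RREF:
  r0: [   1    0    0    1]
  r1: [   0    1   -1   -1]
  r2: [   0    0    0    0]
Fix exponent of X4 at 1, X3 at 0; solve each RREF row for its pivot's exponent:
  r0: exp(X1) + (1)·1 = 0 ⇒ exp(X1) = -1
  r1: exp(X2) + (-1)·1 = 0 ⇒ exp(X2) = 1
Π_2 = X1^-1 · X2 · X4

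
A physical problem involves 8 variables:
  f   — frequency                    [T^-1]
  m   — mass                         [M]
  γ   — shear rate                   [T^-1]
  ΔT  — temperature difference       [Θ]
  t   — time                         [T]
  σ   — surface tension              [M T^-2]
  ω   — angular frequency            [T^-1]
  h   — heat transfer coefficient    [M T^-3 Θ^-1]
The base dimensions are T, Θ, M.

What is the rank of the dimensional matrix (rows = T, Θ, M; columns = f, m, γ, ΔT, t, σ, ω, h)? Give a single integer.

Dimensional matrix (T×Θ×M by f×m×γ×ΔT×t×σ×ω×h):
  T: [-1  0 -1  0  1 -2 -1 -3]
  Θ: [ 0  0  0  1  0  0  0 -1]
  M: [ 0  1  0  0  0  1  0  1]
Row reduction gives pivot columns f,m,ΔT; rank = 3

3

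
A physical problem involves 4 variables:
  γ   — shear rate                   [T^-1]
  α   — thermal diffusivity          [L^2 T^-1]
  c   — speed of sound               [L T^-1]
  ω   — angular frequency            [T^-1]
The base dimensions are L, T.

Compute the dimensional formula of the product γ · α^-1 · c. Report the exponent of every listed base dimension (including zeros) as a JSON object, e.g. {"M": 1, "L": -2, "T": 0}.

{"L": -1, "T": -1}

Dimensional matrix (L×T by γ×α×c×ω):
  L: [ 0  2  1  0]
  T: [-1 -1 -1 -1]
  [L]: (1)·0+(-1)·2+(1)·1 = -1
  [T]: (1)·-1+(-1)·-1+(1)·-1 = -1
⇒ L^-1 T^-1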